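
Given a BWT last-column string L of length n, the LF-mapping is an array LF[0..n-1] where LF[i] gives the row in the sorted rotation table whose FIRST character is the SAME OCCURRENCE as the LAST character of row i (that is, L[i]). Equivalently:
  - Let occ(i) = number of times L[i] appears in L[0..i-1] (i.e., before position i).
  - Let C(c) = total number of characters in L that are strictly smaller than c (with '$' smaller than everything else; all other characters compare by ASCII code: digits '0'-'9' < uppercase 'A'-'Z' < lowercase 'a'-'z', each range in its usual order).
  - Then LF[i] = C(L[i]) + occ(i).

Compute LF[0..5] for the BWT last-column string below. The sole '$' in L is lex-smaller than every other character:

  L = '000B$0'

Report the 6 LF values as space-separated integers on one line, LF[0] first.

Char counts: '$':1, '0':4, 'B':1
C (first-col start): C('$')=0, C('0')=1, C('B')=5
L[0]='0': occ=0, LF[0]=C('0')+0=1+0=1
L[1]='0': occ=1, LF[1]=C('0')+1=1+1=2
L[2]='0': occ=2, LF[2]=C('0')+2=1+2=3
L[3]='B': occ=0, LF[3]=C('B')+0=5+0=5
L[4]='$': occ=0, LF[4]=C('$')+0=0+0=0
L[5]='0': occ=3, LF[5]=C('0')+3=1+3=4

Answer: 1 2 3 5 0 4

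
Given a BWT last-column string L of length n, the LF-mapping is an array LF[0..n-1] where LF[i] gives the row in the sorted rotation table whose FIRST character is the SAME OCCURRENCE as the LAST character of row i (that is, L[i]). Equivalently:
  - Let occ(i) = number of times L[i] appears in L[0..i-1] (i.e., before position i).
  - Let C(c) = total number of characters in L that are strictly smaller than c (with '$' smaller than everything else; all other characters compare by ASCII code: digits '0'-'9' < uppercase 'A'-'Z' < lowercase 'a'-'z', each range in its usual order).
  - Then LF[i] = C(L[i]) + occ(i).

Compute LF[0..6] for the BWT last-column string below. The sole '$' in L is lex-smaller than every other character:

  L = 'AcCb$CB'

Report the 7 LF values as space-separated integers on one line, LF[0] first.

Answer: 1 6 3 5 0 4 2

Derivation:
Char counts: '$':1, 'A':1, 'B':1, 'C':2, 'b':1, 'c':1
C (first-col start): C('$')=0, C('A')=1, C('B')=2, C('C')=3, C('b')=5, C('c')=6
L[0]='A': occ=0, LF[0]=C('A')+0=1+0=1
L[1]='c': occ=0, LF[1]=C('c')+0=6+0=6
L[2]='C': occ=0, LF[2]=C('C')+0=3+0=3
L[3]='b': occ=0, LF[3]=C('b')+0=5+0=5
L[4]='$': occ=0, LF[4]=C('$')+0=0+0=0
L[5]='C': occ=1, LF[5]=C('C')+1=3+1=4
L[6]='B': occ=0, LF[6]=C('B')+0=2+0=2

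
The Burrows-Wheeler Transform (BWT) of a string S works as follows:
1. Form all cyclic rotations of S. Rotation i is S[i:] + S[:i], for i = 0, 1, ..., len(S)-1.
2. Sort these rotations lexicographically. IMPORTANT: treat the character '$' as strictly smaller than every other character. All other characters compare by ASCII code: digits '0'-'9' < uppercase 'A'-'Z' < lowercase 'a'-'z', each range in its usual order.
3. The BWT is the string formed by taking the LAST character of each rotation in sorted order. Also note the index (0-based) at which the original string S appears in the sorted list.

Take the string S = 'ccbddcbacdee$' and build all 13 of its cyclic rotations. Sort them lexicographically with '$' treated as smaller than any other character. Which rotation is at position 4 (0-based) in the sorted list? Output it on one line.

All 13 rotations (rotation i = S[i:]+S[:i]):
  rot[0] = ccbddcbacdee$
  rot[1] = cbddcbacdee$c
  rot[2] = bddcbacdee$cc
  rot[3] = ddcbacdee$ccb
  rot[4] = dcbacdee$ccbd
  rot[5] = cbacdee$ccbdd
  rot[6] = bacdee$ccbddc
  rot[7] = acdee$ccbddcb
  rot[8] = cdee$ccbddcba
  rot[9] = dee$ccbddcbac
  rot[10] = ee$ccbddcbacd
  rot[11] = e$ccbddcbacde
  rot[12] = $ccbddcbacdee
Sorted (with $ < everything):
  sorted[0] = $ccbddcbacdee
  sorted[1] = acdee$ccbddcb
  sorted[2] = bacdee$ccbddc
  sorted[3] = bddcbacdee$cc
  sorted[4] = cbacdee$ccbdd
  sorted[5] = cbddcbacdee$c
  sorted[6] = ccbddcbacdee$
  sorted[7] = cdee$ccbddcba
  sorted[8] = dcbacdee$ccbd
  sorted[9] = ddcbacdee$ccb
  sorted[10] = dee$ccbddcbac
  sorted[11] = e$ccbddcbacde
  sorted[12] = ee$ccbddcbacd
sorted[4] = cbacdee$ccbdd

Answer: cbacdee$ccbdd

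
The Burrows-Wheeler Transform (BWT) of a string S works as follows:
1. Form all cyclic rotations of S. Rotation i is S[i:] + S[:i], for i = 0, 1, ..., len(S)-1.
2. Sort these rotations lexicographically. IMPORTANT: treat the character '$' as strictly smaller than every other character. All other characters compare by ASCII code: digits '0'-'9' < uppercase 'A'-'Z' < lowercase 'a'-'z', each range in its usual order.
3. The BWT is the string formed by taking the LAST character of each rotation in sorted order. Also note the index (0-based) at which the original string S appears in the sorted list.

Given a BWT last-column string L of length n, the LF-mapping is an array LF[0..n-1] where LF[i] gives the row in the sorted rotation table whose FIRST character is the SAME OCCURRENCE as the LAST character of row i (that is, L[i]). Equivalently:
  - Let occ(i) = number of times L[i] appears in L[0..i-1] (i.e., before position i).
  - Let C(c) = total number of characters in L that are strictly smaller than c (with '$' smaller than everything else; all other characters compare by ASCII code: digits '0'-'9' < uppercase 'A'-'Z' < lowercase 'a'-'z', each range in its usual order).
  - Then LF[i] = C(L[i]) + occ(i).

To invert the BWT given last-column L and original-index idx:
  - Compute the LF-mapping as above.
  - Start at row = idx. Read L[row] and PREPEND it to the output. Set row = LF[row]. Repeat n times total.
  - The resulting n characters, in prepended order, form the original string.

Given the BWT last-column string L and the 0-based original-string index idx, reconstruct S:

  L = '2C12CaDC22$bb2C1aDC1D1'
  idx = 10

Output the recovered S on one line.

LF mapping: 5 10 1 6 11 18 15 12 7 8 0 20 21 9 13 2 19 16 14 3 17 4
Walk LF starting at row 10, prepending L[row]:
  step 1: row=10, L[10]='$', prepend. Next row=LF[10]=0
  step 2: row=0, L[0]='2', prepend. Next row=LF[0]=5
  step 3: row=5, L[5]='a', prepend. Next row=LF[5]=18
  step 4: row=18, L[18]='C', prepend. Next row=LF[18]=14
  step 5: row=14, L[14]='C', prepend. Next row=LF[14]=13
  step 6: row=13, L[13]='2', prepend. Next row=LF[13]=9
  step 7: row=9, L[9]='2', prepend. Next row=LF[9]=8
  step 8: row=8, L[8]='2', prepend. Next row=LF[8]=7
  step 9: row=7, L[7]='C', prepend. Next row=LF[7]=12
  step 10: row=12, L[12]='b', prepend. Next row=LF[12]=21
  step 11: row=21, L[21]='1', prepend. Next row=LF[21]=4
  step 12: row=4, L[4]='C', prepend. Next row=LF[4]=11
  step 13: row=11, L[11]='b', prepend. Next row=LF[11]=20
  step 14: row=20, L[20]='D', prepend. Next row=LF[20]=17
  step 15: row=17, L[17]='D', prepend. Next row=LF[17]=16
  step 16: row=16, L[16]='a', prepend. Next row=LF[16]=19
  step 17: row=19, L[19]='1', prepend. Next row=LF[19]=3
  step 18: row=3, L[3]='2', prepend. Next row=LF[3]=6
  step 19: row=6, L[6]='D', prepend. Next row=LF[6]=15
  step 20: row=15, L[15]='1', prepend. Next row=LF[15]=2
  step 21: row=2, L[2]='1', prepend. Next row=LF[2]=1
  step 22: row=1, L[1]='C', prepend. Next row=LF[1]=10
Reversed output: C11D21aDDbC1bC222CCa2$

Answer: C11D21aDDbC1bC222CCa2$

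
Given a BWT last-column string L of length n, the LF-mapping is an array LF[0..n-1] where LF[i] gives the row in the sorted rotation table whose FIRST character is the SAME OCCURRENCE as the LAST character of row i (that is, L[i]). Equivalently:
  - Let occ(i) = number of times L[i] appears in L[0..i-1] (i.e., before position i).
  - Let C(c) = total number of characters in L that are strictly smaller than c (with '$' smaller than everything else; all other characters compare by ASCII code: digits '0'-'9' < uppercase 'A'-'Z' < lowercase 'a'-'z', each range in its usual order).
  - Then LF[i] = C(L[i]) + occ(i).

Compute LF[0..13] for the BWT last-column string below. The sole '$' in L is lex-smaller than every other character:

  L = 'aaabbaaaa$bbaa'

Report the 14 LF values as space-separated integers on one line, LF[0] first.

Char counts: '$':1, 'a':9, 'b':4
C (first-col start): C('$')=0, C('a')=1, C('b')=10
L[0]='a': occ=0, LF[0]=C('a')+0=1+0=1
L[1]='a': occ=1, LF[1]=C('a')+1=1+1=2
L[2]='a': occ=2, LF[2]=C('a')+2=1+2=3
L[3]='b': occ=0, LF[3]=C('b')+0=10+0=10
L[4]='b': occ=1, LF[4]=C('b')+1=10+1=11
L[5]='a': occ=3, LF[5]=C('a')+3=1+3=4
L[6]='a': occ=4, LF[6]=C('a')+4=1+4=5
L[7]='a': occ=5, LF[7]=C('a')+5=1+5=6
L[8]='a': occ=6, LF[8]=C('a')+6=1+6=7
L[9]='$': occ=0, LF[9]=C('$')+0=0+0=0
L[10]='b': occ=2, LF[10]=C('b')+2=10+2=12
L[11]='b': occ=3, LF[11]=C('b')+3=10+3=13
L[12]='a': occ=7, LF[12]=C('a')+7=1+7=8
L[13]='a': occ=8, LF[13]=C('a')+8=1+8=9

Answer: 1 2 3 10 11 4 5 6 7 0 12 13 8 9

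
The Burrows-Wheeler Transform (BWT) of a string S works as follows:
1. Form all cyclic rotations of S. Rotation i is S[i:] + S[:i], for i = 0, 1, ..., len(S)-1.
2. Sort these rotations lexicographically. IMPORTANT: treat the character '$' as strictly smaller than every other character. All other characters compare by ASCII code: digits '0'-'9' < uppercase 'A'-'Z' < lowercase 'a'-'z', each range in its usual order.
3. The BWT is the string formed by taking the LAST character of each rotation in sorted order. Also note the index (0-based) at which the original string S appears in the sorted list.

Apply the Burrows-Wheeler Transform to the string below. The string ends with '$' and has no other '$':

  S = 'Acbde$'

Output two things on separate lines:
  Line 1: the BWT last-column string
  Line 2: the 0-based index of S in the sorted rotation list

Answer: e$cAbd
1

Derivation:
All 6 rotations (rotation i = S[i:]+S[:i]):
  rot[0] = Acbde$
  rot[1] = cbde$A
  rot[2] = bde$Ac
  rot[3] = de$Acb
  rot[4] = e$Acbd
  rot[5] = $Acbde
Sorted (with $ < everything):
  sorted[0] = $Acbde  (last char: 'e')
  sorted[1] = Acbde$  (last char: '$')
  sorted[2] = bde$Ac  (last char: 'c')
  sorted[3] = cbde$A  (last char: 'A')
  sorted[4] = de$Acb  (last char: 'b')
  sorted[5] = e$Acbd  (last char: 'd')
Last column: e$cAbd
Original string S is at sorted index 1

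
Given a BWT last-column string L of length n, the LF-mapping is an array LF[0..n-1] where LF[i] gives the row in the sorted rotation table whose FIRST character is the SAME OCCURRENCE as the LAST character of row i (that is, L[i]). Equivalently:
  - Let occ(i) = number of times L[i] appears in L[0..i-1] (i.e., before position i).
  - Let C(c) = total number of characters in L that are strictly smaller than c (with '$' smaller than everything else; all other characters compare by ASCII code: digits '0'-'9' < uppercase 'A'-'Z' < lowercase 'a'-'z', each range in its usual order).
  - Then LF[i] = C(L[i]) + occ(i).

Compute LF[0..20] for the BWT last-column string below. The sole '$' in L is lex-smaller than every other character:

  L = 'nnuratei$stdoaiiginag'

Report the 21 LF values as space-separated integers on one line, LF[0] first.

Char counts: '$':1, 'a':3, 'd':1, 'e':1, 'g':2, 'i':4, 'n':3, 'o':1, 'r':1, 's':1, 't':2, 'u':1
C (first-col start): C('$')=0, C('a')=1, C('d')=4, C('e')=5, C('g')=6, C('i')=8, C('n')=12, C('o')=15, C('r')=16, C('s')=17, C('t')=18, C('u')=20
L[0]='n': occ=0, LF[0]=C('n')+0=12+0=12
L[1]='n': occ=1, LF[1]=C('n')+1=12+1=13
L[2]='u': occ=0, LF[2]=C('u')+0=20+0=20
L[3]='r': occ=0, LF[3]=C('r')+0=16+0=16
L[4]='a': occ=0, LF[4]=C('a')+0=1+0=1
L[5]='t': occ=0, LF[5]=C('t')+0=18+0=18
L[6]='e': occ=0, LF[6]=C('e')+0=5+0=5
L[7]='i': occ=0, LF[7]=C('i')+0=8+0=8
L[8]='$': occ=0, LF[8]=C('$')+0=0+0=0
L[9]='s': occ=0, LF[9]=C('s')+0=17+0=17
L[10]='t': occ=1, LF[10]=C('t')+1=18+1=19
L[11]='d': occ=0, LF[11]=C('d')+0=4+0=4
L[12]='o': occ=0, LF[12]=C('o')+0=15+0=15
L[13]='a': occ=1, LF[13]=C('a')+1=1+1=2
L[14]='i': occ=1, LF[14]=C('i')+1=8+1=9
L[15]='i': occ=2, LF[15]=C('i')+2=8+2=10
L[16]='g': occ=0, LF[16]=C('g')+0=6+0=6
L[17]='i': occ=3, LF[17]=C('i')+3=8+3=11
L[18]='n': occ=2, LF[18]=C('n')+2=12+2=14
L[19]='a': occ=2, LF[19]=C('a')+2=1+2=3
L[20]='g': occ=1, LF[20]=C('g')+1=6+1=7

Answer: 12 13 20 16 1 18 5 8 0 17 19 4 15 2 9 10 6 11 14 3 7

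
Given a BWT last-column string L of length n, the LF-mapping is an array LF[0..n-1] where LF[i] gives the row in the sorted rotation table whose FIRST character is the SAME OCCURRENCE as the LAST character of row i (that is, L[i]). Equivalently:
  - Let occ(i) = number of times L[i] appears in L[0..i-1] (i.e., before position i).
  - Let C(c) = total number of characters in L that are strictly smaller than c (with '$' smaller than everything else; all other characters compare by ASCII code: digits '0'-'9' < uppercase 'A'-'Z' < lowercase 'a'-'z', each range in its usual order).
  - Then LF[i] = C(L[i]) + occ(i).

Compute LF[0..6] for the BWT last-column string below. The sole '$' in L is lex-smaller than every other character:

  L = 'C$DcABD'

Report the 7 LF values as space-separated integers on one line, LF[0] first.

Answer: 3 0 4 6 1 2 5

Derivation:
Char counts: '$':1, 'A':1, 'B':1, 'C':1, 'D':2, 'c':1
C (first-col start): C('$')=0, C('A')=1, C('B')=2, C('C')=3, C('D')=4, C('c')=6
L[0]='C': occ=0, LF[0]=C('C')+0=3+0=3
L[1]='$': occ=0, LF[1]=C('$')+0=0+0=0
L[2]='D': occ=0, LF[2]=C('D')+0=4+0=4
L[3]='c': occ=0, LF[3]=C('c')+0=6+0=6
L[4]='A': occ=0, LF[4]=C('A')+0=1+0=1
L[5]='B': occ=0, LF[5]=C('B')+0=2+0=2
L[6]='D': occ=1, LF[6]=C('D')+1=4+1=5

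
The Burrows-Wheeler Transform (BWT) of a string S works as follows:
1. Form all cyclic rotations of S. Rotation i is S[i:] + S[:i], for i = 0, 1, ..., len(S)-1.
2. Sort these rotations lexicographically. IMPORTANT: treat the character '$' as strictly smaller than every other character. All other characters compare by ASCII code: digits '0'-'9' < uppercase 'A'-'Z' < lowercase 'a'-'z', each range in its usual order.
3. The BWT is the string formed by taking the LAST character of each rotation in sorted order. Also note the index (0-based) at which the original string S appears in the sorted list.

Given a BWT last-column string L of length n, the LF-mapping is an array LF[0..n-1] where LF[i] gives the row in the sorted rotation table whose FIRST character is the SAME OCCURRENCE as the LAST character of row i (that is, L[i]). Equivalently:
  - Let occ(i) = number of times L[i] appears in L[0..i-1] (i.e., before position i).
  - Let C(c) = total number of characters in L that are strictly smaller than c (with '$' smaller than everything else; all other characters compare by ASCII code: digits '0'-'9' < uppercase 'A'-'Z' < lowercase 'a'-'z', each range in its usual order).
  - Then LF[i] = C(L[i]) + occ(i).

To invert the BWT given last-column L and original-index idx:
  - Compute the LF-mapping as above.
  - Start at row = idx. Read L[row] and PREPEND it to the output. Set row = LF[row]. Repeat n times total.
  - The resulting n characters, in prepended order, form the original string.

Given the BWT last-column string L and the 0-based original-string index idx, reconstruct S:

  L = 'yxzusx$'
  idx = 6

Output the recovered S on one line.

Answer: zuxsxy$

Derivation:
LF mapping: 5 3 6 2 1 4 0
Walk LF starting at row 6, prepending L[row]:
  step 1: row=6, L[6]='$', prepend. Next row=LF[6]=0
  step 2: row=0, L[0]='y', prepend. Next row=LF[0]=5
  step 3: row=5, L[5]='x', prepend. Next row=LF[5]=4
  step 4: row=4, L[4]='s', prepend. Next row=LF[4]=1
  step 5: row=1, L[1]='x', prepend. Next row=LF[1]=3
  step 6: row=3, L[3]='u', prepend. Next row=LF[3]=2
  step 7: row=2, L[2]='z', prepend. Next row=LF[2]=6
Reversed output: zuxsxy$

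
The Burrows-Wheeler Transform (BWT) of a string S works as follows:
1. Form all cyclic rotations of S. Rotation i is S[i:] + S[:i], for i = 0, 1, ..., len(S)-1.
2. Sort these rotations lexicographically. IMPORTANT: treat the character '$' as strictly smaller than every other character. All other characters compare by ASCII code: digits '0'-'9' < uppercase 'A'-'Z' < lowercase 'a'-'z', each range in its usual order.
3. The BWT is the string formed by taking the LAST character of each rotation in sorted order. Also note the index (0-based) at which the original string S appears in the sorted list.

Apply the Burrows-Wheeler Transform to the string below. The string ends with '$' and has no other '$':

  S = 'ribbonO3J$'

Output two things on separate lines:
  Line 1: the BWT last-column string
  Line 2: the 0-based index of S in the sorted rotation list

All 10 rotations (rotation i = S[i:]+S[:i]):
  rot[0] = ribbonO3J$
  rot[1] = ibbonO3J$r
  rot[2] = bbonO3J$ri
  rot[3] = bonO3J$rib
  rot[4] = onO3J$ribb
  rot[5] = nO3J$ribbo
  rot[6] = O3J$ribbon
  rot[7] = 3J$ribbonO
  rot[8] = J$ribbonO3
  rot[9] = $ribbonO3J
Sorted (with $ < everything):
  sorted[0] = $ribbonO3J  (last char: 'J')
  sorted[1] = 3J$ribbonO  (last char: 'O')
  sorted[2] = J$ribbonO3  (last char: '3')
  sorted[3] = O3J$ribbon  (last char: 'n')
  sorted[4] = bbonO3J$ri  (last char: 'i')
  sorted[5] = bonO3J$rib  (last char: 'b')
  sorted[6] = ibbonO3J$r  (last char: 'r')
  sorted[7] = nO3J$ribbo  (last char: 'o')
  sorted[8] = onO3J$ribb  (last char: 'b')
  sorted[9] = ribbonO3J$  (last char: '$')
Last column: JO3nibrob$
Original string S is at sorted index 9

Answer: JO3nibrob$
9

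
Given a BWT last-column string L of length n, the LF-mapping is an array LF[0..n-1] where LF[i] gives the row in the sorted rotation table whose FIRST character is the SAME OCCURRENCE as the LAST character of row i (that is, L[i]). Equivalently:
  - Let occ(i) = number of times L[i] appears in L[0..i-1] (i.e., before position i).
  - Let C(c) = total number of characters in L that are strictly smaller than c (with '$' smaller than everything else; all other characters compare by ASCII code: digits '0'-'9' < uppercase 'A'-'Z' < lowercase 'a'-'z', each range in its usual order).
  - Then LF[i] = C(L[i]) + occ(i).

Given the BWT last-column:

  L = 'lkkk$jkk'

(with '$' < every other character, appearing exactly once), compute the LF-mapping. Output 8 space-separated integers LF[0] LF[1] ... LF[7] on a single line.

Answer: 7 2 3 4 0 1 5 6

Derivation:
Char counts: '$':1, 'j':1, 'k':5, 'l':1
C (first-col start): C('$')=0, C('j')=1, C('k')=2, C('l')=7
L[0]='l': occ=0, LF[0]=C('l')+0=7+0=7
L[1]='k': occ=0, LF[1]=C('k')+0=2+0=2
L[2]='k': occ=1, LF[2]=C('k')+1=2+1=3
L[3]='k': occ=2, LF[3]=C('k')+2=2+2=4
L[4]='$': occ=0, LF[4]=C('$')+0=0+0=0
L[5]='j': occ=0, LF[5]=C('j')+0=1+0=1
L[6]='k': occ=3, LF[6]=C('k')+3=2+3=5
L[7]='k': occ=4, LF[7]=C('k')+4=2+4=6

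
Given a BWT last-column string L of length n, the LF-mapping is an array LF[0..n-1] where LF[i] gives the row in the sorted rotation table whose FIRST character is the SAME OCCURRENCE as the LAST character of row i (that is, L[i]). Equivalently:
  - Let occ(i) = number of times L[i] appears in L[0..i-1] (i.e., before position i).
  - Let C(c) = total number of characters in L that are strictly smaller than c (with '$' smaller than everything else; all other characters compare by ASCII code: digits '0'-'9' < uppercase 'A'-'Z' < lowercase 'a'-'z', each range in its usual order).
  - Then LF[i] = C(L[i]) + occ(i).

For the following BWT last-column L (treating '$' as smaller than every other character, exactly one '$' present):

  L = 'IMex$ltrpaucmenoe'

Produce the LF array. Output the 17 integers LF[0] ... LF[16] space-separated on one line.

Answer: 1 2 5 16 0 8 14 13 12 3 15 4 9 6 10 11 7

Derivation:
Char counts: '$':1, 'I':1, 'M':1, 'a':1, 'c':1, 'e':3, 'l':1, 'm':1, 'n':1, 'o':1, 'p':1, 'r':1, 't':1, 'u':1, 'x':1
C (first-col start): C('$')=0, C('I')=1, C('M')=2, C('a')=3, C('c')=4, C('e')=5, C('l')=8, C('m')=9, C('n')=10, C('o')=11, C('p')=12, C('r')=13, C('t')=14, C('u')=15, C('x')=16
L[0]='I': occ=0, LF[0]=C('I')+0=1+0=1
L[1]='M': occ=0, LF[1]=C('M')+0=2+0=2
L[2]='e': occ=0, LF[2]=C('e')+0=5+0=5
L[3]='x': occ=0, LF[3]=C('x')+0=16+0=16
L[4]='$': occ=0, LF[4]=C('$')+0=0+0=0
L[5]='l': occ=0, LF[5]=C('l')+0=8+0=8
L[6]='t': occ=0, LF[6]=C('t')+0=14+0=14
L[7]='r': occ=0, LF[7]=C('r')+0=13+0=13
L[8]='p': occ=0, LF[8]=C('p')+0=12+0=12
L[9]='a': occ=0, LF[9]=C('a')+0=3+0=3
L[10]='u': occ=0, LF[10]=C('u')+0=15+0=15
L[11]='c': occ=0, LF[11]=C('c')+0=4+0=4
L[12]='m': occ=0, LF[12]=C('m')+0=9+0=9
L[13]='e': occ=1, LF[13]=C('e')+1=5+1=6
L[14]='n': occ=0, LF[14]=C('n')+0=10+0=10
L[15]='o': occ=0, LF[15]=C('o')+0=11+0=11
L[16]='e': occ=2, LF[16]=C('e')+2=5+2=7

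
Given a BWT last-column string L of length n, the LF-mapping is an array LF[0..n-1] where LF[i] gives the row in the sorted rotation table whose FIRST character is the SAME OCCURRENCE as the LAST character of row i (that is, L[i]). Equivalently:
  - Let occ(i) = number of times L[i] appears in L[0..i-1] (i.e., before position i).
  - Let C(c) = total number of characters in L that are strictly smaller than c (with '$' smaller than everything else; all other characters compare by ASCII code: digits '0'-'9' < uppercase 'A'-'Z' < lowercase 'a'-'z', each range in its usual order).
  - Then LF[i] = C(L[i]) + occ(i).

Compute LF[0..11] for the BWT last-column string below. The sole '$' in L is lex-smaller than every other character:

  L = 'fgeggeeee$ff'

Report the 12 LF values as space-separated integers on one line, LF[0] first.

Char counts: '$':1, 'e':5, 'f':3, 'g':3
C (first-col start): C('$')=0, C('e')=1, C('f')=6, C('g')=9
L[0]='f': occ=0, LF[0]=C('f')+0=6+0=6
L[1]='g': occ=0, LF[1]=C('g')+0=9+0=9
L[2]='e': occ=0, LF[2]=C('e')+0=1+0=1
L[3]='g': occ=1, LF[3]=C('g')+1=9+1=10
L[4]='g': occ=2, LF[4]=C('g')+2=9+2=11
L[5]='e': occ=1, LF[5]=C('e')+1=1+1=2
L[6]='e': occ=2, LF[6]=C('e')+2=1+2=3
L[7]='e': occ=3, LF[7]=C('e')+3=1+3=4
L[8]='e': occ=4, LF[8]=C('e')+4=1+4=5
L[9]='$': occ=0, LF[9]=C('$')+0=0+0=0
L[10]='f': occ=1, LF[10]=C('f')+1=6+1=7
L[11]='f': occ=2, LF[11]=C('f')+2=6+2=8

Answer: 6 9 1 10 11 2 3 4 5 0 7 8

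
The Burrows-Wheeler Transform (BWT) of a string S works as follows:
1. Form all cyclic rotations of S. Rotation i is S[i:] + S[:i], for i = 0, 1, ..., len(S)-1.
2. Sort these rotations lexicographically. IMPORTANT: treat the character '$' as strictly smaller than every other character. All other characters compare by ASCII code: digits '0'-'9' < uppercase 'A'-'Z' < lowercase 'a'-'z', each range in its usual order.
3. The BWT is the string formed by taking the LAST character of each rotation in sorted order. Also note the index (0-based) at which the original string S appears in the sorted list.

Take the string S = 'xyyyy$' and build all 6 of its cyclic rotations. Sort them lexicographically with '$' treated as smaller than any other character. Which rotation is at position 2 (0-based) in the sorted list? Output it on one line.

Answer: y$xyyy

Derivation:
All 6 rotations (rotation i = S[i:]+S[:i]):
  rot[0] = xyyyy$
  rot[1] = yyyy$x
  rot[2] = yyy$xy
  rot[3] = yy$xyy
  rot[4] = y$xyyy
  rot[5] = $xyyyy
Sorted (with $ < everything):
  sorted[0] = $xyyyy
  sorted[1] = xyyyy$
  sorted[2] = y$xyyy
  sorted[3] = yy$xyy
  sorted[4] = yyy$xy
  sorted[5] = yyyy$x
sorted[2] = y$xyyy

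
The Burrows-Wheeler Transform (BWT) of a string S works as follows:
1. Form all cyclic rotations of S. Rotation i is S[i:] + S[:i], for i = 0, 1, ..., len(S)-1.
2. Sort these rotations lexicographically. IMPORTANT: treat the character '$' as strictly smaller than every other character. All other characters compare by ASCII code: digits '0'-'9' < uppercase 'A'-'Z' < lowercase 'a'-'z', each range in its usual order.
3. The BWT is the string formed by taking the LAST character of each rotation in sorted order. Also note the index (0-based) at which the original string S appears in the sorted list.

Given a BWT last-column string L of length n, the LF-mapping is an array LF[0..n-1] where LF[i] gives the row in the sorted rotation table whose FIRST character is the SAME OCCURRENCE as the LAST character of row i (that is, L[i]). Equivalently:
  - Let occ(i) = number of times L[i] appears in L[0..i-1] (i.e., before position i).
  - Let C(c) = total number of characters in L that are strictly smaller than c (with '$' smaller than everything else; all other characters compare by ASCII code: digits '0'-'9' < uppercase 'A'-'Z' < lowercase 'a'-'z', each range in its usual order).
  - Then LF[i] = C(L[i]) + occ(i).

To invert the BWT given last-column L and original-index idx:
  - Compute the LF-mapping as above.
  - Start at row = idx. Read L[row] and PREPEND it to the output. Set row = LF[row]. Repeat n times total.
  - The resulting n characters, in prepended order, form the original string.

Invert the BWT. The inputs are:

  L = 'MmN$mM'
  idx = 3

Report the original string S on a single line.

Answer: NMmmM$

Derivation:
LF mapping: 1 4 3 0 5 2
Walk LF starting at row 3, prepending L[row]:
  step 1: row=3, L[3]='$', prepend. Next row=LF[3]=0
  step 2: row=0, L[0]='M', prepend. Next row=LF[0]=1
  step 3: row=1, L[1]='m', prepend. Next row=LF[1]=4
  step 4: row=4, L[4]='m', prepend. Next row=LF[4]=5
  step 5: row=5, L[5]='M', prepend. Next row=LF[5]=2
  step 6: row=2, L[2]='N', prepend. Next row=LF[2]=3
Reversed output: NMmmM$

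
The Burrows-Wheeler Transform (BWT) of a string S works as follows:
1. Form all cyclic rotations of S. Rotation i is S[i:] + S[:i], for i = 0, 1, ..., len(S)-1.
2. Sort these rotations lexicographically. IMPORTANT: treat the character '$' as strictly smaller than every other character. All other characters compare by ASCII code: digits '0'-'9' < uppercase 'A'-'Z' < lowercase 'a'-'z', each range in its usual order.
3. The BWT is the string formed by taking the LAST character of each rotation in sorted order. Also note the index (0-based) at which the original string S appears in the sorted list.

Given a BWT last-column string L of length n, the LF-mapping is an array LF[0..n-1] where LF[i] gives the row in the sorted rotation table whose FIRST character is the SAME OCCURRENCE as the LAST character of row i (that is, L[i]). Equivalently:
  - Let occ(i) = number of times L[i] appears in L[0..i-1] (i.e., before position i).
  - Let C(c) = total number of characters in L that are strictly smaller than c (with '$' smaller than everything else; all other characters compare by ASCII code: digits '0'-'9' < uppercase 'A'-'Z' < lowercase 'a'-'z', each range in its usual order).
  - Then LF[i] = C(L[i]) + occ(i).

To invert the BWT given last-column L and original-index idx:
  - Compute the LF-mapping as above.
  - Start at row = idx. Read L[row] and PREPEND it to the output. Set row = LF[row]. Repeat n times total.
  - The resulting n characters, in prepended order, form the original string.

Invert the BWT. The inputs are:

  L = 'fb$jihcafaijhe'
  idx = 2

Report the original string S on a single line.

Answer: ahjbafhejiicf$

Derivation:
LF mapping: 6 3 0 12 10 8 4 1 7 2 11 13 9 5
Walk LF starting at row 2, prepending L[row]:
  step 1: row=2, L[2]='$', prepend. Next row=LF[2]=0
  step 2: row=0, L[0]='f', prepend. Next row=LF[0]=6
  step 3: row=6, L[6]='c', prepend. Next row=LF[6]=4
  step 4: row=4, L[4]='i', prepend. Next row=LF[4]=10
  step 5: row=10, L[10]='i', prepend. Next row=LF[10]=11
  step 6: row=11, L[11]='j', prepend. Next row=LF[11]=13
  step 7: row=13, L[13]='e', prepend. Next row=LF[13]=5
  step 8: row=5, L[5]='h', prepend. Next row=LF[5]=8
  step 9: row=8, L[8]='f', prepend. Next row=LF[8]=7
  step 10: row=7, L[7]='a', prepend. Next row=LF[7]=1
  step 11: row=1, L[1]='b', prepend. Next row=LF[1]=3
  step 12: row=3, L[3]='j', prepend. Next row=LF[3]=12
  step 13: row=12, L[12]='h', prepend. Next row=LF[12]=9
  step 14: row=9, L[9]='a', prepend. Next row=LF[9]=2
Reversed output: ahjbafhejiicf$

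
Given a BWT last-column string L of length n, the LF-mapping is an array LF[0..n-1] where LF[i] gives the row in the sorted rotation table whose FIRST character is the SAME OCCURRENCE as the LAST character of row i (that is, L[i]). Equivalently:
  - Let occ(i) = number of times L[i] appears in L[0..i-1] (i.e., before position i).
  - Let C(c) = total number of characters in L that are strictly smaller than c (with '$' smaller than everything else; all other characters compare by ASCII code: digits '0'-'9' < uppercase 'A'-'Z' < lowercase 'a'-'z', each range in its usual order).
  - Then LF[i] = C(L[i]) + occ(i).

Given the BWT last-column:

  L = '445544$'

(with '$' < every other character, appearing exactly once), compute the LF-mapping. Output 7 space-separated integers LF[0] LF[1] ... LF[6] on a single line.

Char counts: '$':1, '4':4, '5':2
C (first-col start): C('$')=0, C('4')=1, C('5')=5
L[0]='4': occ=0, LF[0]=C('4')+0=1+0=1
L[1]='4': occ=1, LF[1]=C('4')+1=1+1=2
L[2]='5': occ=0, LF[2]=C('5')+0=5+0=5
L[3]='5': occ=1, LF[3]=C('5')+1=5+1=6
L[4]='4': occ=2, LF[4]=C('4')+2=1+2=3
L[5]='4': occ=3, LF[5]=C('4')+3=1+3=4
L[6]='$': occ=0, LF[6]=C('$')+0=0+0=0

Answer: 1 2 5 6 3 4 0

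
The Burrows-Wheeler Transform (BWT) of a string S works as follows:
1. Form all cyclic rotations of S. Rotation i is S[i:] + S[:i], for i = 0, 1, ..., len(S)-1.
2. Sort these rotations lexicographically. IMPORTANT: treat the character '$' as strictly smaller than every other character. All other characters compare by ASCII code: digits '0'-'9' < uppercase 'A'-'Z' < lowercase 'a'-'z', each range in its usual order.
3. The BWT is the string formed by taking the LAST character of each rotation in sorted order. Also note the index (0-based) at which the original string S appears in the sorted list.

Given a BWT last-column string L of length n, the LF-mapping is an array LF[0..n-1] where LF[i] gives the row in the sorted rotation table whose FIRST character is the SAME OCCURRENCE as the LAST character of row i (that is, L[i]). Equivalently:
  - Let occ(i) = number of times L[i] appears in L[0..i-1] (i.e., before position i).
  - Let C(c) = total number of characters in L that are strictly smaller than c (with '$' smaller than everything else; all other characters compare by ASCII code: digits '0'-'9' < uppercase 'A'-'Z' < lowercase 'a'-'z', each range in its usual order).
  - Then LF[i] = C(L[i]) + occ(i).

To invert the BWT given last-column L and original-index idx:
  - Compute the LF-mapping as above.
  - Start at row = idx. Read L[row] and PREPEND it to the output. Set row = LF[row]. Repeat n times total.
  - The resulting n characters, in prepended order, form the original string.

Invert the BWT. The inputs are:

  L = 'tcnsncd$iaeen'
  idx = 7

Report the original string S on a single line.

LF mapping: 12 2 8 11 9 3 4 0 7 1 5 6 10
Walk LF starting at row 7, prepending L[row]:
  step 1: row=7, L[7]='$', prepend. Next row=LF[7]=0
  step 2: row=0, L[0]='t', prepend. Next row=LF[0]=12
  step 3: row=12, L[12]='n', prepend. Next row=LF[12]=10
  step 4: row=10, L[10]='e', prepend. Next row=LF[10]=5
  step 5: row=5, L[5]='c', prepend. Next row=LF[5]=3
  step 6: row=3, L[3]='s', prepend. Next row=LF[3]=11
  step 7: row=11, L[11]='e', prepend. Next row=LF[11]=6
  step 8: row=6, L[6]='d', prepend. Next row=LF[6]=4
  step 9: row=4, L[4]='n', prepend. Next row=LF[4]=9
  step 10: row=9, L[9]='a', prepend. Next row=LF[9]=1
  step 11: row=1, L[1]='c', prepend. Next row=LF[1]=2
  step 12: row=2, L[2]='n', prepend. Next row=LF[2]=8
  step 13: row=8, L[8]='i', prepend. Next row=LF[8]=7
Reversed output: incandescent$

Answer: incandescent$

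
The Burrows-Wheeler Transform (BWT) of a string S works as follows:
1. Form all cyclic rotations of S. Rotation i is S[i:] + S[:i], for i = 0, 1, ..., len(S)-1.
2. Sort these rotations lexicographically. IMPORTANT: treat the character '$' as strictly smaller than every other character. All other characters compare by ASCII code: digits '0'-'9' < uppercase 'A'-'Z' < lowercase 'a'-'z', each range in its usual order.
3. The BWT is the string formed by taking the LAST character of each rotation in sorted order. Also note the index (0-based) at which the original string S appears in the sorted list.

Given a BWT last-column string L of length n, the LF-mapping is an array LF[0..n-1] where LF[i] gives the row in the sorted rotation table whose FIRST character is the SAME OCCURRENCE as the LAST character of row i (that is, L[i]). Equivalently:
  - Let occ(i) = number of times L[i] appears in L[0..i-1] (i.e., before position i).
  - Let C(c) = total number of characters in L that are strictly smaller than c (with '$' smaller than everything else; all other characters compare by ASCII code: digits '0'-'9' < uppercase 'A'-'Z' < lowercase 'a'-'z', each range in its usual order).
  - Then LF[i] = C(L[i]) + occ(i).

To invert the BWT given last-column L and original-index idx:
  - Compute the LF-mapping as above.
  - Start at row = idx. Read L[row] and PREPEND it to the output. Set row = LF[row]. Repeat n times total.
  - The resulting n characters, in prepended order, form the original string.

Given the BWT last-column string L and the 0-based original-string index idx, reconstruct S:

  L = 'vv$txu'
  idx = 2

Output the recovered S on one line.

LF mapping: 3 4 0 1 5 2
Walk LF starting at row 2, prepending L[row]:
  step 1: row=2, L[2]='$', prepend. Next row=LF[2]=0
  step 2: row=0, L[0]='v', prepend. Next row=LF[0]=3
  step 3: row=3, L[3]='t', prepend. Next row=LF[3]=1
  step 4: row=1, L[1]='v', prepend. Next row=LF[1]=4
  step 5: row=4, L[4]='x', prepend. Next row=LF[4]=5
  step 6: row=5, L[5]='u', prepend. Next row=LF[5]=2
Reversed output: uxvtv$

Answer: uxvtv$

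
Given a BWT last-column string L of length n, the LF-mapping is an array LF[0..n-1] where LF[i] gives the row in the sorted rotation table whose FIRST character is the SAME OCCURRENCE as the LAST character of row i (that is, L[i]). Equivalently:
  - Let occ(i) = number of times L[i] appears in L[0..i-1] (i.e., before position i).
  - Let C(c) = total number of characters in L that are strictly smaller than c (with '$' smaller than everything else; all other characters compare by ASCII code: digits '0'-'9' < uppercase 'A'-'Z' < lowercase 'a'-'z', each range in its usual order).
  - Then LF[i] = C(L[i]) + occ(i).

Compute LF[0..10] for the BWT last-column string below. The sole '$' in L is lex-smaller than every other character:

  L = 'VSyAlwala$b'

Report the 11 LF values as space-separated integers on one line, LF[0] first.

Answer: 3 2 10 1 7 9 4 8 5 0 6

Derivation:
Char counts: '$':1, 'A':1, 'S':1, 'V':1, 'a':2, 'b':1, 'l':2, 'w':1, 'y':1
C (first-col start): C('$')=0, C('A')=1, C('S')=2, C('V')=3, C('a')=4, C('b')=6, C('l')=7, C('w')=9, C('y')=10
L[0]='V': occ=0, LF[0]=C('V')+0=3+0=3
L[1]='S': occ=0, LF[1]=C('S')+0=2+0=2
L[2]='y': occ=0, LF[2]=C('y')+0=10+0=10
L[3]='A': occ=0, LF[3]=C('A')+0=1+0=1
L[4]='l': occ=0, LF[4]=C('l')+0=7+0=7
L[5]='w': occ=0, LF[5]=C('w')+0=9+0=9
L[6]='a': occ=0, LF[6]=C('a')+0=4+0=4
L[7]='l': occ=1, LF[7]=C('l')+1=7+1=8
L[8]='a': occ=1, LF[8]=C('a')+1=4+1=5
L[9]='$': occ=0, LF[9]=C('$')+0=0+0=0
L[10]='b': occ=0, LF[10]=C('b')+0=6+0=6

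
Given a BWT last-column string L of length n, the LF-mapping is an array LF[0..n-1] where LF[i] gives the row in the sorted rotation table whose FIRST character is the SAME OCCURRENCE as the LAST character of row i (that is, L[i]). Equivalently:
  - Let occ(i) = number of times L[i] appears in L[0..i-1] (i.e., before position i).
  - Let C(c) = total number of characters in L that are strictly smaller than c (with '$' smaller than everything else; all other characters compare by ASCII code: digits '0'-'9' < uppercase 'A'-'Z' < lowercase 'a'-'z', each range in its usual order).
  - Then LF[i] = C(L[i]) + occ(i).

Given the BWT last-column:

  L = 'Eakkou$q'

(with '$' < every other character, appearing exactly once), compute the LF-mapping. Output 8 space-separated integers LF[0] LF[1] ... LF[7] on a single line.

Char counts: '$':1, 'E':1, 'a':1, 'k':2, 'o':1, 'q':1, 'u':1
C (first-col start): C('$')=0, C('E')=1, C('a')=2, C('k')=3, C('o')=5, C('q')=6, C('u')=7
L[0]='E': occ=0, LF[0]=C('E')+0=1+0=1
L[1]='a': occ=0, LF[1]=C('a')+0=2+0=2
L[2]='k': occ=0, LF[2]=C('k')+0=3+0=3
L[3]='k': occ=1, LF[3]=C('k')+1=3+1=4
L[4]='o': occ=0, LF[4]=C('o')+0=5+0=5
L[5]='u': occ=0, LF[5]=C('u')+0=7+0=7
L[6]='$': occ=0, LF[6]=C('$')+0=0+0=0
L[7]='q': occ=0, LF[7]=C('q')+0=6+0=6

Answer: 1 2 3 4 5 7 0 6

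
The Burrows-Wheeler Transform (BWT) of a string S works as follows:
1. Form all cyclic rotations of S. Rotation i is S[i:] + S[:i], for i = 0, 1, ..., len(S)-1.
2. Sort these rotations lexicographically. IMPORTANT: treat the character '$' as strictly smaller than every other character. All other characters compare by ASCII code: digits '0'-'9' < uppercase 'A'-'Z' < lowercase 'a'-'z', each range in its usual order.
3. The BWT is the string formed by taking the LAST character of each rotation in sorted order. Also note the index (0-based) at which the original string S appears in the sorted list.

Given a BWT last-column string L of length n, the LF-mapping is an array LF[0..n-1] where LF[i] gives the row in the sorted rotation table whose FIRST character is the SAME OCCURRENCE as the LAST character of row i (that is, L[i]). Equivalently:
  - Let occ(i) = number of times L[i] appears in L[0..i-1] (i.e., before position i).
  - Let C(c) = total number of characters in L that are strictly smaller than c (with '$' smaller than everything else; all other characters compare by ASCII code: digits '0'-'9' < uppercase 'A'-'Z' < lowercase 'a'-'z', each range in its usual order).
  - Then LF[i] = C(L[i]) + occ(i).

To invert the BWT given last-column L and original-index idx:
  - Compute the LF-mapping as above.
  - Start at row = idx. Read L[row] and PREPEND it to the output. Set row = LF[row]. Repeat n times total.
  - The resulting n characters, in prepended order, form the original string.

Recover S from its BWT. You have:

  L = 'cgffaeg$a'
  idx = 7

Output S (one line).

Answer: gaefagfc$

Derivation:
LF mapping: 3 7 5 6 1 4 8 0 2
Walk LF starting at row 7, prepending L[row]:
  step 1: row=7, L[7]='$', prepend. Next row=LF[7]=0
  step 2: row=0, L[0]='c', prepend. Next row=LF[0]=3
  step 3: row=3, L[3]='f', prepend. Next row=LF[3]=6
  step 4: row=6, L[6]='g', prepend. Next row=LF[6]=8
  step 5: row=8, L[8]='a', prepend. Next row=LF[8]=2
  step 6: row=2, L[2]='f', prepend. Next row=LF[2]=5
  step 7: row=5, L[5]='e', prepend. Next row=LF[5]=4
  step 8: row=4, L[4]='a', prepend. Next row=LF[4]=1
  step 9: row=1, L[1]='g', prepend. Next row=LF[1]=7
Reversed output: gaefagfc$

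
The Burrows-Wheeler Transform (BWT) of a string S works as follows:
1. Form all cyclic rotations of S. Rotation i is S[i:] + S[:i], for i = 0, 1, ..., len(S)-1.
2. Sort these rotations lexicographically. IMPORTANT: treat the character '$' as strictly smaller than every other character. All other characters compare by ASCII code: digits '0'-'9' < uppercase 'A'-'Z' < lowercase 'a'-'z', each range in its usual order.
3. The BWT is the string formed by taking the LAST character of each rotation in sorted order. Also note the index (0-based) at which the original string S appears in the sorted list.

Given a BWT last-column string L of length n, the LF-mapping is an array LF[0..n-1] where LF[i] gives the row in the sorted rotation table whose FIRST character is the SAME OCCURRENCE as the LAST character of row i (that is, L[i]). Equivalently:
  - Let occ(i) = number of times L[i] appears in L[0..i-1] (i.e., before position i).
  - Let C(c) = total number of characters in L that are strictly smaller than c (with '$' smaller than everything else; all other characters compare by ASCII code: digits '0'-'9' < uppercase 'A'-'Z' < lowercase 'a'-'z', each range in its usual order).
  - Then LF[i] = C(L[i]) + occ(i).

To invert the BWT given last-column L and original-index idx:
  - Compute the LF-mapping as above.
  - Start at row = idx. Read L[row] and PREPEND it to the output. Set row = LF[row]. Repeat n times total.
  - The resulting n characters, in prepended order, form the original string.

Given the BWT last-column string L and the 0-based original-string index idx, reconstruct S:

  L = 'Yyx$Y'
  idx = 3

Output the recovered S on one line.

LF mapping: 1 4 3 0 2
Walk LF starting at row 3, prepending L[row]:
  step 1: row=3, L[3]='$', prepend. Next row=LF[3]=0
  step 2: row=0, L[0]='Y', prepend. Next row=LF[0]=1
  step 3: row=1, L[1]='y', prepend. Next row=LF[1]=4
  step 4: row=4, L[4]='Y', prepend. Next row=LF[4]=2
  step 5: row=2, L[2]='x', prepend. Next row=LF[2]=3
Reversed output: xYyY$

Answer: xYyY$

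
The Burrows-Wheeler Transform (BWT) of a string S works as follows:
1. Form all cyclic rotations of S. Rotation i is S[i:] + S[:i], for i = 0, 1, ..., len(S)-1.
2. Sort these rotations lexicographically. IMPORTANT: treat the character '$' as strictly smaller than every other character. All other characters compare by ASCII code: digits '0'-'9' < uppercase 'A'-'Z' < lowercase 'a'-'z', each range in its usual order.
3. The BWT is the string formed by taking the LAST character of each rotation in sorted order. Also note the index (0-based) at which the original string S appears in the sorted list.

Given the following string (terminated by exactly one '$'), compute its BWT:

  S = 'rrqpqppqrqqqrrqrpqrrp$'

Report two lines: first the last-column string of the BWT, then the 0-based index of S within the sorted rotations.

Answer: prqqprprrqrppqrqrqrq$q
20

Derivation:
All 22 rotations (rotation i = S[i:]+S[:i]):
  rot[0] = rrqpqppqrqqqrrqrpqrrp$
  rot[1] = rqpqppqrqqqrrqrpqrrp$r
  rot[2] = qpqppqrqqqrrqrpqrrp$rr
  rot[3] = pqppqrqqqrrqrpqrrp$rrq
  rot[4] = qppqrqqqrrqrpqrrp$rrqp
  rot[5] = ppqrqqqrrqrpqrrp$rrqpq
  rot[6] = pqrqqqrrqrpqrrp$rrqpqp
  rot[7] = qrqqqrrqrpqrrp$rrqpqpp
  rot[8] = rqqqrrqrpqrrp$rrqpqppq
  rot[9] = qqqrrqrpqrrp$rrqpqppqr
  rot[10] = qqrrqrpqrrp$rrqpqppqrq
  rot[11] = qrrqrpqrrp$rrqpqppqrqq
  rot[12] = rrqrpqrrp$rrqpqppqrqqq
  rot[13] = rqrpqrrp$rrqpqppqrqqqr
  rot[14] = qrpqrrp$rrqpqppqrqqqrr
  rot[15] = rpqrrp$rrqpqppqrqqqrrq
  rot[16] = pqrrp$rrqpqppqrqqqrrqr
  rot[17] = qrrp$rrqpqppqrqqqrrqrp
  rot[18] = rrp$rrqpqppqrqqqrrqrpq
  rot[19] = rp$rrqpqppqrqqqrrqrpqr
  rot[20] = p$rrqpqppqrqqqrrqrpqrr
  rot[21] = $rrqpqppqrqqqrrqrpqrrp
Sorted (with $ < everything):
  sorted[0] = $rrqpqppqrqqqrrqrpqrrp  (last char: 'p')
  sorted[1] = p$rrqpqppqrqqqrrqrpqrr  (last char: 'r')
  sorted[2] = ppqrqqqrrqrpqrrp$rrqpq  (last char: 'q')
  sorted[3] = pqppqrqqqrrqrpqrrp$rrq  (last char: 'q')
  sorted[4] = pqrqqqrrqrpqrrp$rrqpqp  (last char: 'p')
  sorted[5] = pqrrp$rrqpqppqrqqqrrqr  (last char: 'r')
  sorted[6] = qppqrqqqrrqrpqrrp$rrqp  (last char: 'p')
  sorted[7] = qpqppqrqqqrrqrpqrrp$rr  (last char: 'r')
  sorted[8] = qqqrrqrpqrrp$rrqpqppqr  (last char: 'r')
  sorted[9] = qqrrqrpqrrp$rrqpqppqrq  (last char: 'q')
  sorted[10] = qrpqrrp$rrqpqppqrqqqrr  (last char: 'r')
  sorted[11] = qrqqqrrqrpqrrp$rrqpqpp  (last char: 'p')
  sorted[12] = qrrp$rrqpqppqrqqqrrqrp  (last char: 'p')
  sorted[13] = qrrqrpqrrp$rrqpqppqrqq  (last char: 'q')
  sorted[14] = rp$rrqpqppqrqqqrrqrpqr  (last char: 'r')
  sorted[15] = rpqrrp$rrqpqppqrqqqrrq  (last char: 'q')
  sorted[16] = rqpqppqrqqqrrqrpqrrp$r  (last char: 'r')
  sorted[17] = rqqqrrqrpqrrp$rrqpqppq  (last char: 'q')
  sorted[18] = rqrpqrrp$rrqpqppqrqqqr  (last char: 'r')
  sorted[19] = rrp$rrqpqppqrqqqrrqrpq  (last char: 'q')
  sorted[20] = rrqpqppqrqqqrrqrpqrrp$  (last char: '$')
  sorted[21] = rrqrpqrrp$rrqpqppqrqqq  (last char: 'q')
Last column: prqqprprrqrppqrqrqrq$q
Original string S is at sorted index 20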